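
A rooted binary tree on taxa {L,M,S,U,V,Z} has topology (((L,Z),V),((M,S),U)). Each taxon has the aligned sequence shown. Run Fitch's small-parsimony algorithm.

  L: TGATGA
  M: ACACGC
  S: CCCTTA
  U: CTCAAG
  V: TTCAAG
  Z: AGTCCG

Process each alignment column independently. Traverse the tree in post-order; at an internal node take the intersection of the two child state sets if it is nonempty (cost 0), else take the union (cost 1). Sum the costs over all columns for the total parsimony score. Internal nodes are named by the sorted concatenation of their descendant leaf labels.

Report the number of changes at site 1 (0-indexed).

LZ@0: {T} ∪ {A} = {A,T} (union, +1)
LVZ@0: {A,T} ∩ {T} = {T} (intersection, +0)
MS@0: {A} ∪ {C} = {A,C} (union, +1)
MSU@0: {A,C} ∩ {C} = {C} (intersection, +0)
LMSUVZ@0: {T} ∪ {C} = {C,T} (union, +1)
LZ@1: {G} ∩ {G} = {G} (intersection, +0)
LVZ@1: {G} ∪ {T} = {G,T} (union, +1)
MS@1: {C} ∩ {C} = {C} (intersection, +0)
MSU@1: {C} ∪ {T} = {C,T} (union, +1)
LMSUVZ@1: {G,T} ∩ {C,T} = {T} (intersection, +0)
LZ@2: {A} ∪ {T} = {A,T} (union, +1)
LVZ@2: {A,T} ∪ {C} = {A,C,T} (union, +1)
MS@2: {A} ∪ {C} = {A,C} (union, +1)
MSU@2: {A,C} ∩ {C} = {C} (intersection, +0)
LMSUVZ@2: {A,C,T} ∩ {C} = {C} (intersection, +0)
LZ@3: {T} ∪ {C} = {C,T} (union, +1)
LVZ@3: {C,T} ∪ {A} = {A,C,T} (union, +1)
MS@3: {C} ∪ {T} = {C,T} (union, +1)
MSU@3: {C,T} ∪ {A} = {A,C,T} (union, +1)
LMSUVZ@3: {A,C,T} ∩ {A,C,T} = {A,C,T} (intersection, +0)
LZ@4: {G} ∪ {C} = {C,G} (union, +1)
LVZ@4: {C,G} ∪ {A} = {A,C,G} (union, +1)
MS@4: {G} ∪ {T} = {G,T} (union, +1)
MSU@4: {G,T} ∪ {A} = {A,G,T} (union, +1)
LMSUVZ@4: {A,C,G} ∩ {A,G,T} = {A,G} (intersection, +0)
LZ@5: {A} ∪ {G} = {A,G} (union, +1)
LVZ@5: {A,G} ∩ {G} = {G} (intersection, +0)
MS@5: {C} ∪ {A} = {A,C} (union, +1)
MSU@5: {A,C} ∪ {G} = {A,C,G} (union, +1)
LMSUVZ@5: {G} ∩ {A,C,G} = {G} (intersection, +0)
per-site changes: [3, 2, 3, 4, 4, 3]; total = 19

2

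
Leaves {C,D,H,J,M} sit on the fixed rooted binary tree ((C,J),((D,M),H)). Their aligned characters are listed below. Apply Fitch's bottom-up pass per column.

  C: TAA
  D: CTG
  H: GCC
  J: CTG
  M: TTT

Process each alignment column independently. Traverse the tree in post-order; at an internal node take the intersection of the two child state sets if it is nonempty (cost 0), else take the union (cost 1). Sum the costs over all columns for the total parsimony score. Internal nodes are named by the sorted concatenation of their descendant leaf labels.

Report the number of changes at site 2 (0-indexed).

site 0, node CJ: C={T} ∪ J={C} → {C,T} (+1)
site 0, node DM: D={C} ∪ M={T} → {C,T} (+1)
site 0, node DHM: DM={C,T} ∪ H={G} → {C,G,T} (+1)
site 0, node CDHJM: CJ={C,T} ∩ DHM={C,G,T} → {C,T} (+0)
site 1, node CJ: C={A} ∪ J={T} → {A,T} (+1)
site 1, node DM: D={T} ∩ M={T} → {T} (+0)
site 1, node DHM: DM={T} ∪ H={C} → {C,T} (+1)
site 1, node CDHJM: CJ={A,T} ∩ DHM={C,T} → {T} (+0)
site 2, node CJ: C={A} ∪ J={G} → {A,G} (+1)
site 2, node DM: D={G} ∪ M={T} → {G,T} (+1)
site 2, node DHM: DM={G,T} ∪ H={C} → {C,G,T} (+1)
site 2, node CDHJM: CJ={A,G} ∩ DHM={C,G,T} → {G} (+0)
per-site changes: [3, 2, 3]; total = 8

3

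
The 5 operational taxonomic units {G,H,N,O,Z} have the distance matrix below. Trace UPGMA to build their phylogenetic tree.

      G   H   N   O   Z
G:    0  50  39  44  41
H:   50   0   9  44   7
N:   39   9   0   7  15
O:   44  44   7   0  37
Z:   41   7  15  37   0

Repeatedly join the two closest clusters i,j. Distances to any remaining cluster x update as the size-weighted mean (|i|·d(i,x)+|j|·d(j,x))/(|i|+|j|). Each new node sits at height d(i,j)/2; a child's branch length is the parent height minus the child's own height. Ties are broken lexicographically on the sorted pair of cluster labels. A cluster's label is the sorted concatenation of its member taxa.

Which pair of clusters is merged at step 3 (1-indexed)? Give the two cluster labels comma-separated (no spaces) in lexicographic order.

iteration 1: select H,Z (d=7); attach at lengths (7/2, 7/2); label the merged cluster HZ
  updated: d(G,HZ)=91/2, d(HZ,N)=12, d(HZ,O)=81/2
iteration 2: select N,O (d=7); attach at lengths (7/2, 7/2); label the merged cluster NO
  updated: d(G,NO)=83/2, d(HZ,NO)=105/4
iteration 3: select HZ,NO (d=105/4); attach at lengths (77/8, 77/8); label the merged cluster HNOZ
  updated: d(G,HNOZ)=87/2
iteration 4: select G,HNOZ (d=87/2); attach at lengths (87/4, 69/8); label the merged cluster GHNOZ
final tree: (G:87/4,((H:7/2,Z:7/2):77/8,(N:7/2,O:7/2):77/8):69/8)
total length: 509/8

HZ,NO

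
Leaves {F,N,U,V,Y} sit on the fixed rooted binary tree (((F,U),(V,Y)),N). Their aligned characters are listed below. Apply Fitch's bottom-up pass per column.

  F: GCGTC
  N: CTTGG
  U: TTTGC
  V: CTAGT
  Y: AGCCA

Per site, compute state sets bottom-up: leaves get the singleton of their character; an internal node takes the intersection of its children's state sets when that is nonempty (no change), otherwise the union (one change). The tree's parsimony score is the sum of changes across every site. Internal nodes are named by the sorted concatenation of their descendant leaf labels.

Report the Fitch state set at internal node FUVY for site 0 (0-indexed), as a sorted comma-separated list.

[col 0] FU: children F:{G}, U:{T} ∪→ {G,T}; cost 1
[col 0] VY: children V:{C}, Y:{A} ∪→ {A,C}; cost 1
[col 0] FUVY: children FU:{G,T}, VY:{A,C} ∪→ {A,C,G,T}; cost 1
[col 0] FNUVY: children FUVY:{A,C,G,T}, N:{C} ∩→ {C}; cost 0
[col 1] FU: children F:{C}, U:{T} ∪→ {C,T}; cost 1
[col 1] VY: children V:{T}, Y:{G} ∪→ {G,T}; cost 1
[col 1] FUVY: children FU:{C,T}, VY:{G,T} ∩→ {T}; cost 0
[col 1] FNUVY: children FUVY:{T}, N:{T} ∩→ {T}; cost 0
[col 2] FU: children F:{G}, U:{T} ∪→ {G,T}; cost 1
[col 2] VY: children V:{A}, Y:{C} ∪→ {A,C}; cost 1
[col 2] FUVY: children FU:{G,T}, VY:{A,C} ∪→ {A,C,G,T}; cost 1
[col 2] FNUVY: children FUVY:{A,C,G,T}, N:{T} ∩→ {T}; cost 0
[col 3] FU: children F:{T}, U:{G} ∪→ {G,T}; cost 1
[col 3] VY: children V:{G}, Y:{C} ∪→ {C,G}; cost 1
[col 3] FUVY: children FU:{G,T}, VY:{C,G} ∩→ {G}; cost 0
[col 3] FNUVY: children FUVY:{G}, N:{G} ∩→ {G}; cost 0
[col 4] FU: children F:{C}, U:{C} ∩→ {C}; cost 0
[col 4] VY: children V:{T}, Y:{A} ∪→ {A,T}; cost 1
[col 4] FUVY: children FU:{C}, VY:{A,T} ∪→ {A,C,T}; cost 1
[col 4] FNUVY: children FUVY:{A,C,T}, N:{G} ∪→ {A,C,G,T}; cost 1
per-site changes: [3, 2, 3, 2, 3]; total = 13

A,C,G,T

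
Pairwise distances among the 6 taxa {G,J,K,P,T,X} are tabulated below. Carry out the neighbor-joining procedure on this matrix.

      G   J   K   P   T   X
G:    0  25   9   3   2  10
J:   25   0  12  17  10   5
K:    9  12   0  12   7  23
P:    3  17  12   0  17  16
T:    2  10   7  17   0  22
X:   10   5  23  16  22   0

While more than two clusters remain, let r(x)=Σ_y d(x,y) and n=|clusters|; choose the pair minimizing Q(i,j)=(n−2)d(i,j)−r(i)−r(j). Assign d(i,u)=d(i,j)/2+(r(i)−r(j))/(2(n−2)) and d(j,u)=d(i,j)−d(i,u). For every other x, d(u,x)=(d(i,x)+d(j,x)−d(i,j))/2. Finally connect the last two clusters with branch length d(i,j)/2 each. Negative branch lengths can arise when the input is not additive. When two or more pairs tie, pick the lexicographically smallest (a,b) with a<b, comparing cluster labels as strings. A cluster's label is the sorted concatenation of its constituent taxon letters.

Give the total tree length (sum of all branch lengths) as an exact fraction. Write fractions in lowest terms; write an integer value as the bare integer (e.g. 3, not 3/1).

235/8

iteration 1: select J,X (d=5, Q=-125); attach at lengths (13/8, 27/8); label the merged cluster JX
  updated: d(G,JX)=15, d(JX,K)=15, d(JX,P)=14, d(JX,T)=27/2
iteration 2: select G,P (d=3, Q=-66); attach at lengths (-4/3, 13/3); label the merged cluster GP
  updated: d(GP,JX)=13, d(GP,K)=9, d(GP,T)=8
iteration 3: select GP,JX (d=13, Q=-91/2); attach at lengths (29/8, 75/8); label the merged cluster GJPX
  updated: d(GJPX,K)=11/2, d(GJPX,T)=17/4
iteration 4: select GJPX,K (d=11/2, Q=-67/4); attach at lengths (11/8, 33/8); label the merged cluster GJKPX
  updated: d(GJKPX,T)=23/8
iteration 5: select GJKPX,T (d=23/8); attach at lengths (23/16, 23/16); label the merged cluster GJKPTX
final tree: ((((G:-4/3,P:13/3):29/8,(J:13/8,X:27/8):75/8):11/8,K:33/8):23/16,T:23/16)
total length: 235/8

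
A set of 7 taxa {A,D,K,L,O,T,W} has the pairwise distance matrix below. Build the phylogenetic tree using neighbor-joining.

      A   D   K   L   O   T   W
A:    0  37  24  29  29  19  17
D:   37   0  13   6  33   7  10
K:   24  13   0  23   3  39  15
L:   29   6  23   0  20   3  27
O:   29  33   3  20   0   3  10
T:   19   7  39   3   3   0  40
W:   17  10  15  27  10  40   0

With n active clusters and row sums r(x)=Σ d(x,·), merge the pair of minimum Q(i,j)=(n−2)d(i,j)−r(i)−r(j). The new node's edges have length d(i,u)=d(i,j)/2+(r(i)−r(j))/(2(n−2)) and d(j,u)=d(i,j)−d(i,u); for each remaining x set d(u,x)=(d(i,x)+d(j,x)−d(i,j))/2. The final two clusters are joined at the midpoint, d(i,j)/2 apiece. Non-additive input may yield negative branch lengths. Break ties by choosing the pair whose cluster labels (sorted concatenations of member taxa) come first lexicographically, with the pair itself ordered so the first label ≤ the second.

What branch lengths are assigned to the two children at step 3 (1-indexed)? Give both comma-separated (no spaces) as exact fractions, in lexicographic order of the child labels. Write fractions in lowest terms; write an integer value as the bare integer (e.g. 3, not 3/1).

35/24,37/24

1. join L+T (d=3, Q=-204) ⇒ LT; edges |L|=6/5, |T|=9/5
  updated: d(A,LT)=45/2, d(D,LT)=5, d(K,LT)=59/2, d(LT,O)=10, d(LT,W)=32
2. join D+LT (d=5, Q=-177) ⇒ DLT; edges |D|=19/8, |LT|=21/8
  updated: d(A,DLT)=109/4, d(DLT,K)=75/4, d(DLT,O)=19, d(DLT,W)=37/2
3. join K+O (d=3, Q=-451/4) ⇒ KO; edges |K|=35/24, |O|=37/24
  updated: d(A,KO)=25, d(DLT,KO)=139/8, d(KO,W)=11
4. join A+W (d=17, Q=-327/4) ⇒ AW; edges |A|=227/16, |W|=45/16
  updated: d(AW,DLT)=115/8, d(AW,KO)=19/2
5. join AW+DLT (d=115/8, Q=-165/4) ⇒ ADLTW; edges |AW|=13/4, |DLT|=89/8
  updated: d(ADLTW,KO)=25/4
6. join ADLTW+KO (d=25/4) ⇒ ADKLOTW; edges |ADLTW|=25/8, |KO|=25/8
final tree: (((A:227/16,W:45/16):13/4,(D:19/8,(L:6/5,T:9/5):21/8):89/8):25/8,(K:35/24,O:37/24):25/8)
total length: 389/8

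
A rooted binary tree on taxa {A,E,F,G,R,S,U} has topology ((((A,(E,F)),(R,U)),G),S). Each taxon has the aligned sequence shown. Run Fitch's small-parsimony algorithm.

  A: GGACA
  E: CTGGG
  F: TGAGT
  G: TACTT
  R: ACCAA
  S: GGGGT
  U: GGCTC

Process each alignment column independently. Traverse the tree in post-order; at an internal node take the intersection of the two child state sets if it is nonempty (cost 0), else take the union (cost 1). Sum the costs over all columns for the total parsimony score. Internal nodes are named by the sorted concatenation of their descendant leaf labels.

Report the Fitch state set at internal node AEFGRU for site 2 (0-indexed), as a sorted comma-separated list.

[col 0] EF: children E:{C}, F:{T} ∪→ {C,T}; cost 1
[col 0] AEF: children A:{G}, EF:{C,T} ∪→ {C,G,T}; cost 1
[col 0] RU: children R:{A}, U:{G} ∪→ {A,G}; cost 1
[col 0] AEFRU: children AEF:{C,G,T}, RU:{A,G} ∩→ {G}; cost 0
[col 0] AEFGRU: children AEFRU:{G}, G:{T} ∪→ {G,T}; cost 1
[col 0] AEFGRSU: children AEFGRU:{G,T}, S:{G} ∩→ {G}; cost 0
[col 1] EF: children E:{T}, F:{G} ∪→ {G,T}; cost 1
[col 1] AEF: children A:{G}, EF:{G,T} ∩→ {G}; cost 0
[col 1] RU: children R:{C}, U:{G} ∪→ {C,G}; cost 1
[col 1] AEFRU: children AEF:{G}, RU:{C,G} ∩→ {G}; cost 0
[col 1] AEFGRU: children AEFRU:{G}, G:{A} ∪→ {A,G}; cost 1
[col 1] AEFGRSU: children AEFGRU:{A,G}, S:{G} ∩→ {G}; cost 0
[col 2] EF: children E:{G}, F:{A} ∪→ {A,G}; cost 1
[col 2] AEF: children A:{A}, EF:{A,G} ∩→ {A}; cost 0
[col 2] RU: children R:{C}, U:{C} ∩→ {C}; cost 0
[col 2] AEFRU: children AEF:{A}, RU:{C} ∪→ {A,C}; cost 1
[col 2] AEFGRU: children AEFRU:{A,C}, G:{C} ∩→ {C}; cost 0
[col 2] AEFGRSU: children AEFGRU:{C}, S:{G} ∪→ {C,G}; cost 1
[col 3] EF: children E:{G}, F:{G} ∩→ {G}; cost 0
[col 3] AEF: children A:{C}, EF:{G} ∪→ {C,G}; cost 1
[col 3] RU: children R:{A}, U:{T} ∪→ {A,T}; cost 1
[col 3] AEFRU: children AEF:{C,G}, RU:{A,T} ∪→ {A,C,G,T}; cost 1
[col 3] AEFGRU: children AEFRU:{A,C,G,T}, G:{T} ∩→ {T}; cost 0
[col 3] AEFGRSU: children AEFGRU:{T}, S:{G} ∪→ {G,T}; cost 1
[col 4] EF: children E:{G}, F:{T} ∪→ {G,T}; cost 1
[col 4] AEF: children A:{A}, EF:{G,T} ∪→ {A,G,T}; cost 1
[col 4] RU: children R:{A}, U:{C} ∪→ {A,C}; cost 1
[col 4] AEFRU: children AEF:{A,G,T}, RU:{A,C} ∩→ {A}; cost 0
[col 4] AEFGRU: children AEFRU:{A}, G:{T} ∪→ {A,T}; cost 1
[col 4] AEFGRSU: children AEFGRU:{A,T}, S:{T} ∩→ {T}; cost 0
per-site changes: [4, 3, 3, 4, 4]; total = 18

C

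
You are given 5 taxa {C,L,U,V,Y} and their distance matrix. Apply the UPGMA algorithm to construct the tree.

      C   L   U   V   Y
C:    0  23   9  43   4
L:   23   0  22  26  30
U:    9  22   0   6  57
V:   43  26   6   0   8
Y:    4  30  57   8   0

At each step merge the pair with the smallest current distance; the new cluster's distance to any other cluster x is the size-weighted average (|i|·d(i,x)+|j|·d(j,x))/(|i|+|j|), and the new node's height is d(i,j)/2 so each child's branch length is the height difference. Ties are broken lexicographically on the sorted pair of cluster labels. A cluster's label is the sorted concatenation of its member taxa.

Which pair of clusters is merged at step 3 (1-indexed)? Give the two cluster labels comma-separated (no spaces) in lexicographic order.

L,UV

1. join C+Y (d=4) ⇒ CY; edges |C|=2, |Y|=2
  updated: d(CY,L)=53/2, d(CY,U)=33, d(CY,V)=51/2
2. join U+V (d=6) ⇒ UV; edges |U|=3, |V|=3
  updated: d(CY,UV)=117/4, d(L,UV)=24
3. join L+UV (d=24) ⇒ LUV; edges |L|=12, |UV|=9
  updated: d(CY,LUV)=85/3
4. join CY+LUV (d=85/3) ⇒ CLUVY; edges |CY|=73/6, |LUV|=13/6
final tree: ((C:2,Y:2):73/6,(L:12,(U:3,V:3):9):13/6)
total length: 136/3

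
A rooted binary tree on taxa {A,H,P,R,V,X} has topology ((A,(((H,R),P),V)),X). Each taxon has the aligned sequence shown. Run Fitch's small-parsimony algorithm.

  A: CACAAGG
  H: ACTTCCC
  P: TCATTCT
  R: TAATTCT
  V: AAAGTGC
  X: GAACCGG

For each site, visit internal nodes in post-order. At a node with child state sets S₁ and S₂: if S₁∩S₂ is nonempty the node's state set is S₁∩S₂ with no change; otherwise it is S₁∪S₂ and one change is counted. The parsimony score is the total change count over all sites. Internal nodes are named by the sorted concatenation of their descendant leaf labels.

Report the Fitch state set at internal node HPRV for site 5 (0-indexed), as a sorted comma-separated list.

[col 0] HR: children H:{A}, R:{T} ∪→ {A,T}; cost 1
[col 0] HPR: children HR:{A,T}, P:{T} ∩→ {T}; cost 0
[col 0] HPRV: children HPR:{T}, V:{A} ∪→ {A,T}; cost 1
[col 0] AHPRV: children A:{C}, HPRV:{A,T} ∪→ {A,C,T}; cost 1
[col 0] AHPRVX: children AHPRV:{A,C,T}, X:{G} ∪→ {A,C,G,T}; cost 1
[col 1] HR: children H:{C}, R:{A} ∪→ {A,C}; cost 1
[col 1] HPR: children HR:{A,C}, P:{C} ∩→ {C}; cost 0
[col 1] HPRV: children HPR:{C}, V:{A} ∪→ {A,C}; cost 1
[col 1] AHPRV: children A:{A}, HPRV:{A,C} ∩→ {A}; cost 0
[col 1] AHPRVX: children AHPRV:{A}, X:{A} ∩→ {A}; cost 0
[col 2] HR: children H:{T}, R:{A} ∪→ {A,T}; cost 1
[col 2] HPR: children HR:{A,T}, P:{A} ∩→ {A}; cost 0
[col 2] HPRV: children HPR:{A}, V:{A} ∩→ {A}; cost 0
[col 2] AHPRV: children A:{C}, HPRV:{A} ∪→ {A,C}; cost 1
[col 2] AHPRVX: children AHPRV:{A,C}, X:{A} ∩→ {A}; cost 0
[col 3] HR: children H:{T}, R:{T} ∩→ {T}; cost 0
[col 3] HPR: children HR:{T}, P:{T} ∩→ {T}; cost 0
[col 3] HPRV: children HPR:{T}, V:{G} ∪→ {G,T}; cost 1
[col 3] AHPRV: children A:{A}, HPRV:{G,T} ∪→ {A,G,T}; cost 1
[col 3] AHPRVX: children AHPRV:{A,G,T}, X:{C} ∪→ {A,C,G,T}; cost 1
[col 4] HR: children H:{C}, R:{T} ∪→ {C,T}; cost 1
[col 4] HPR: children HR:{C,T}, P:{T} ∩→ {T}; cost 0
[col 4] HPRV: children HPR:{T}, V:{T} ∩→ {T}; cost 0
[col 4] AHPRV: children A:{A}, HPRV:{T} ∪→ {A,T}; cost 1
[col 4] AHPRVX: children AHPRV:{A,T}, X:{C} ∪→ {A,C,T}; cost 1
[col 5] HR: children H:{C}, R:{C} ∩→ {C}; cost 0
[col 5] HPR: children HR:{C}, P:{C} ∩→ {C}; cost 0
[col 5] HPRV: children HPR:{C}, V:{G} ∪→ {C,G}; cost 1
[col 5] AHPRV: children A:{G}, HPRV:{C,G} ∩→ {G}; cost 0
[col 5] AHPRVX: children AHPRV:{G}, X:{G} ∩→ {G}; cost 0
[col 6] HR: children H:{C}, R:{T} ∪→ {C,T}; cost 1
[col 6] HPR: children HR:{C,T}, P:{T} ∩→ {T}; cost 0
[col 6] HPRV: children HPR:{T}, V:{C} ∪→ {C,T}; cost 1
[col 6] AHPRV: children A:{G}, HPRV:{C,T} ∪→ {C,G,T}; cost 1
[col 6] AHPRVX: children AHPRV:{C,G,T}, X:{G} ∩→ {G}; cost 0
per-site changes: [4, 2, 2, 3, 3, 1, 3]; total = 18

C,G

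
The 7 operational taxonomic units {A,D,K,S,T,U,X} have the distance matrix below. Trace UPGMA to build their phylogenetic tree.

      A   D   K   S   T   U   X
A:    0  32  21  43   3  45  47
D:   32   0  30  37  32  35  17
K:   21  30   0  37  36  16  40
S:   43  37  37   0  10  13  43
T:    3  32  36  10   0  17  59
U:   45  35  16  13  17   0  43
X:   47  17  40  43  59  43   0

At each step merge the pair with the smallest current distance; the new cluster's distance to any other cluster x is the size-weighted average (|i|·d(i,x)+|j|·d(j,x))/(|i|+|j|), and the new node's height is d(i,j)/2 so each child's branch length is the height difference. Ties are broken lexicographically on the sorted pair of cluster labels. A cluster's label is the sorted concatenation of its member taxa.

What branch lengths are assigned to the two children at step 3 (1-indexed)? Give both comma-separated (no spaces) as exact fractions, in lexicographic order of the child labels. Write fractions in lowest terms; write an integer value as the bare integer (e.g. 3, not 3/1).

step 1: merge (A,T) at d=3; branch lengths A→3/2, T→3/2; new cluster AT
  updated: d(AT,D)=32, d(AT,K)=57/2, d(AT,S)=53/2, d(AT,U)=31, d(AT,X)=53
step 2: merge (S,U) at d=13; branch lengths S→13/2, U→13/2; new cluster SU
  updated: d(AT,SU)=115/4, d(D,SU)=36, d(K,SU)=53/2, d(SU,X)=43
step 3: merge (D,X) at d=17; branch lengths D→17/2, X→17/2; new cluster DX
  updated: d(AT,DX)=85/2, d(DX,K)=35, d(DX,SU)=79/2
step 4: merge (K,SU) at d=53/2; branch lengths K→53/4, SU→27/4; new cluster KSU
  updated: d(AT,KSU)=86/3, d(DX,KSU)=38
step 5: merge (AT,KSU) at d=86/3; branch lengths AT→77/6, KSU→13/12; new cluster AKSTU
  updated: d(AKSTU,DX)=199/5
step 6: merge (AKSTU,DX) at d=199/5; branch lengths AKSTU→167/30, DX→57/5; new cluster ADKSTUX
final tree: (((A:3/2,T:3/2):77/6,(K:53/4,(S:13/2,U:13/2):27/4):13/12):167/30,(D:17/2,X:17/2):57/5)
total length: 5033/60

17/2,17/2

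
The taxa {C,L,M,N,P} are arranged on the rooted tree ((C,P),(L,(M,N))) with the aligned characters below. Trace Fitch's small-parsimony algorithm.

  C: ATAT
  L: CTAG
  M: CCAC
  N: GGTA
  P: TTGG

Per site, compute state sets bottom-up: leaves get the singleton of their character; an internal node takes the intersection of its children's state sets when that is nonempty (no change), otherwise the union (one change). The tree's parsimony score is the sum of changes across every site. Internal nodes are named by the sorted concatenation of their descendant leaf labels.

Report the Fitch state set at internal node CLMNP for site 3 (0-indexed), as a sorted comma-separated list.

[col 0] CP: children C:{A}, P:{T} ∪→ {A,T}; cost 1
[col 0] MN: children M:{C}, N:{G} ∪→ {C,G}; cost 1
[col 0] LMN: children L:{C}, MN:{C,G} ∩→ {C}; cost 0
[col 0] CLMNP: children CP:{A,T}, LMN:{C} ∪→ {A,C,T}; cost 1
[col 1] CP: children C:{T}, P:{T} ∩→ {T}; cost 0
[col 1] MN: children M:{C}, N:{G} ∪→ {C,G}; cost 1
[col 1] LMN: children L:{T}, MN:{C,G} ∪→ {C,G,T}; cost 1
[col 1] CLMNP: children CP:{T}, LMN:{C,G,T} ∩→ {T}; cost 0
[col 2] CP: children C:{A}, P:{G} ∪→ {A,G}; cost 1
[col 2] MN: children M:{A}, N:{T} ∪→ {A,T}; cost 1
[col 2] LMN: children L:{A}, MN:{A,T} ∩→ {A}; cost 0
[col 2] CLMNP: children CP:{A,G}, LMN:{A} ∩→ {A}; cost 0
[col 3] CP: children C:{T}, P:{G} ∪→ {G,T}; cost 1
[col 3] MN: children M:{C}, N:{A} ∪→ {A,C}; cost 1
[col 3] LMN: children L:{G}, MN:{A,C} ∪→ {A,C,G}; cost 1
[col 3] CLMNP: children CP:{G,T}, LMN:{A,C,G} ∩→ {G}; cost 0
per-site changes: [3, 2, 2, 3]; total = 10

G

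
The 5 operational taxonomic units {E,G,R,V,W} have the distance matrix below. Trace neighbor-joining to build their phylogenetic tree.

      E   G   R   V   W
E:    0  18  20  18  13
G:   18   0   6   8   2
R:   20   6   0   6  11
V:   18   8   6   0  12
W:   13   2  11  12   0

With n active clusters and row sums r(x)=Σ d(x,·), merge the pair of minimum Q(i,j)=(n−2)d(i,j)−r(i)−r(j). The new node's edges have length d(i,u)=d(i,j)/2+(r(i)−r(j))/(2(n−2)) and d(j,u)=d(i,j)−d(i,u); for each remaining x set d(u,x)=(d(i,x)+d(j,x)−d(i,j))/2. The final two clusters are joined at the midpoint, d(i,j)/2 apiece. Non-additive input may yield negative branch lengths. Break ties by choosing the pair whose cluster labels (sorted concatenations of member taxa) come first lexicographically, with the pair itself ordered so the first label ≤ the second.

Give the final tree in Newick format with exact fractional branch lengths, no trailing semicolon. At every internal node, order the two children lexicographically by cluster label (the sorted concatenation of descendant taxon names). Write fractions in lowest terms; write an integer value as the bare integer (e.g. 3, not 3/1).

(((E:99/8,W:5/8):21/8,G:7/8):25/16,(R:17/6,V:19/6):25/16)

iteration 1: select R,V (d=6, Q=-69); attach at lengths (17/6, 19/6); label the merged cluster RV
  updated: d(E,RV)=16, d(G,RV)=4, d(RV,W)=17/2
iteration 2: select E,W (d=13, Q=-89/2); attach at lengths (99/8, 5/8); label the merged cluster EW
  updated: d(EW,G)=7/2, d(EW,RV)=23/4
iteration 3: select EW,G (d=7/2, Q=-53/4); attach at lengths (21/8, 7/8); label the merged cluster EGW
  updated: d(EGW,RV)=25/8
iteration 4: select EGW,RV (d=25/8); attach at lengths (25/16, 25/16); label the merged cluster EGRVW
final tree: (((E:99/8,W:5/8):21/8,G:7/8):25/16,(R:17/6,V:19/6):25/16)
total length: 205/8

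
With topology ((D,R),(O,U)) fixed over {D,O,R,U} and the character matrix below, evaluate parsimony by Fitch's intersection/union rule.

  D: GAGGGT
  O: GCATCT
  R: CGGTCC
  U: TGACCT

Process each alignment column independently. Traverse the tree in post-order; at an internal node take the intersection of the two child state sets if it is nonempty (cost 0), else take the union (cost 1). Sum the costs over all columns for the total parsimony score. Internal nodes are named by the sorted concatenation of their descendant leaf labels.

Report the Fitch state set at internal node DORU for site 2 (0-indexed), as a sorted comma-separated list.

DR@0: {G} ∪ {C} = {C,G} (union, +1)
OU@0: {G} ∪ {T} = {G,T} (union, +1)
DORU@0: {C,G} ∩ {G,T} = {G} (intersection, +0)
DR@1: {A} ∪ {G} = {A,G} (union, +1)
OU@1: {C} ∪ {G} = {C,G} (union, +1)
DORU@1: {A,G} ∩ {C,G} = {G} (intersection, +0)
DR@2: {G} ∩ {G} = {G} (intersection, +0)
OU@2: {A} ∩ {A} = {A} (intersection, +0)
DORU@2: {G} ∪ {A} = {A,G} (union, +1)
DR@3: {G} ∪ {T} = {G,T} (union, +1)
OU@3: {T} ∪ {C} = {C,T} (union, +1)
DORU@3: {G,T} ∩ {C,T} = {T} (intersection, +0)
DR@4: {G} ∪ {C} = {C,G} (union, +1)
OU@4: {C} ∩ {C} = {C} (intersection, +0)
DORU@4: {C,G} ∩ {C} = {C} (intersection, +0)
DR@5: {T} ∪ {C} = {C,T} (union, +1)
OU@5: {T} ∩ {T} = {T} (intersection, +0)
DORU@5: {C,T} ∩ {T} = {T} (intersection, +0)
per-site changes: [2, 2, 1, 2, 1, 1]; total = 9

A,G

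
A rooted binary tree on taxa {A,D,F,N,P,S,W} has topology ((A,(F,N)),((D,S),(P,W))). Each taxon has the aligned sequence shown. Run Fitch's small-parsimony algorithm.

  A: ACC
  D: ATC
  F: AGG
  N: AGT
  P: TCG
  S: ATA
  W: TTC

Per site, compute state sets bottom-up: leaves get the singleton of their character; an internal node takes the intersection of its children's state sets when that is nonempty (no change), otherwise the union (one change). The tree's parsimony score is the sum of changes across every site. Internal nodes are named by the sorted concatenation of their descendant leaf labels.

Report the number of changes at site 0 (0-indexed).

1

FN@0: {A} ∩ {A} = {A} (intersection, +0)
AFN@0: {A} ∩ {A} = {A} (intersection, +0)
DS@0: {A} ∩ {A} = {A} (intersection, +0)
PW@0: {T} ∩ {T} = {T} (intersection, +0)
DPSW@0: {A} ∪ {T} = {A,T} (union, +1)
ADFNPSW@0: {A} ∩ {A,T} = {A} (intersection, +0)
FN@1: {G} ∩ {G} = {G} (intersection, +0)
AFN@1: {C} ∪ {G} = {C,G} (union, +1)
DS@1: {T} ∩ {T} = {T} (intersection, +0)
PW@1: {C} ∪ {T} = {C,T} (union, +1)
DPSW@1: {T} ∩ {C,T} = {T} (intersection, +0)
ADFNPSW@1: {C,G} ∪ {T} = {C,G,T} (union, +1)
FN@2: {G} ∪ {T} = {G,T} (union, +1)
AFN@2: {C} ∪ {G,T} = {C,G,T} (union, +1)
DS@2: {C} ∪ {A} = {A,C} (union, +1)
PW@2: {G} ∪ {C} = {C,G} (union, +1)
DPSW@2: {A,C} ∩ {C,G} = {C} (intersection, +0)
ADFNPSW@2: {C,G,T} ∩ {C} = {C} (intersection, +0)
per-site changes: [1, 3, 4]; total = 8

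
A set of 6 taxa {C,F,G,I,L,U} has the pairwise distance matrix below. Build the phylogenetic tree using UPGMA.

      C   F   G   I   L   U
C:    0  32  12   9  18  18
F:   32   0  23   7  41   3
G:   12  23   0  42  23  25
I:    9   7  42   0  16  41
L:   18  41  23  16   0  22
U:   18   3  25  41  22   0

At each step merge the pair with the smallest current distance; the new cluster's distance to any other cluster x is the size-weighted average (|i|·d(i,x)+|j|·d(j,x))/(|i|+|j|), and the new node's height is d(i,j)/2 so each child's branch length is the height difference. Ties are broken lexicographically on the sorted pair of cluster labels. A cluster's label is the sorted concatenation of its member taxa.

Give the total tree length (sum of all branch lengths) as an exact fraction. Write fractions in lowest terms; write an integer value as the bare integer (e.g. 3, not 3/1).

iteration 1: select F,U (d=3); attach at lengths (3/2, 3/2); label the merged cluster FU
  updated: d(C,FU)=25, d(FU,G)=24, d(FU,I)=24, d(FU,L)=63/2
iteration 2: select C,I (d=9); attach at lengths (9/2, 9/2); label the merged cluster CI
  updated: d(CI,FU)=49/2, d(CI,G)=27, d(CI,L)=17
iteration 3: select CI,L (d=17); attach at lengths (4, 17/2); label the merged cluster CIL
  updated: d(CIL,FU)=161/6, d(CIL,G)=77/3
iteration 4: select FU,G (d=24); attach at lengths (21/2, 12); label the merged cluster FGU
  updated: d(CIL,FGU)=238/9
iteration 5: select CIL,FGU (d=238/9); attach at lengths (85/18, 11/9); label the merged cluster CFGILU
final tree: (((C:9/2,I:9/2):4,L:17/2):85/18,((F:3/2,U:3/2):21/2,G:12):11/9)
total length: 953/18

953/18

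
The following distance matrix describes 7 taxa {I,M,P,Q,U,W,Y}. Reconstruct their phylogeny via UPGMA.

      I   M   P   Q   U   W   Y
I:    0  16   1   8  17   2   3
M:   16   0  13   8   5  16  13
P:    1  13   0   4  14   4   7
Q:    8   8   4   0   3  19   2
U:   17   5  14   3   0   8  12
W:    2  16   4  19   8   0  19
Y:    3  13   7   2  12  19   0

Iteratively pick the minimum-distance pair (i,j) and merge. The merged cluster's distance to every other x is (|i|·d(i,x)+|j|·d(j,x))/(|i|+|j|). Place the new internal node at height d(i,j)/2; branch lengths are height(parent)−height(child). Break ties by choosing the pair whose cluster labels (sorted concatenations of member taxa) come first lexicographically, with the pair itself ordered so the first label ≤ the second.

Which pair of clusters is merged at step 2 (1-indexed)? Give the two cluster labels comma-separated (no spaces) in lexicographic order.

iteration 1: select I,P (d=1); attach at lengths (1/2, 1/2); label the merged cluster IP
  updated: d(IP,M)=29/2, d(IP,Q)=6, d(IP,U)=31/2, d(IP,W)=3, d(IP,Y)=5
iteration 2: select Q,Y (d=2); attach at lengths (1, 1); label the merged cluster QY
  updated: d(IP,QY)=11/2, d(M,QY)=21/2, d(QY,U)=15/2, d(QY,W)=19
iteration 3: select IP,W (d=3); attach at lengths (1, 3/2); label the merged cluster IPW
  updated: d(IPW,M)=15, d(IPW,QY)=10, d(IPW,U)=13
iteration 4: select M,U (d=5); attach at lengths (5/2, 5/2); label the merged cluster MU
  updated: d(IPW,MU)=14, d(MU,QY)=9
iteration 5: select MU,QY (d=9); attach at lengths (2, 7/2); label the merged cluster MQUY
  updated: d(IPW,MQUY)=12
iteration 6: select IPW,MQUY (d=12); attach at lengths (9/2, 3/2); label the merged cluster IMPQUWY
final tree: (((I:1/2,P:1/2):1,W:3/2):9/2,((M:5/2,U:5/2):2,(Q:1,Y:1):7/2):3/2)
total length: 22

Q,Y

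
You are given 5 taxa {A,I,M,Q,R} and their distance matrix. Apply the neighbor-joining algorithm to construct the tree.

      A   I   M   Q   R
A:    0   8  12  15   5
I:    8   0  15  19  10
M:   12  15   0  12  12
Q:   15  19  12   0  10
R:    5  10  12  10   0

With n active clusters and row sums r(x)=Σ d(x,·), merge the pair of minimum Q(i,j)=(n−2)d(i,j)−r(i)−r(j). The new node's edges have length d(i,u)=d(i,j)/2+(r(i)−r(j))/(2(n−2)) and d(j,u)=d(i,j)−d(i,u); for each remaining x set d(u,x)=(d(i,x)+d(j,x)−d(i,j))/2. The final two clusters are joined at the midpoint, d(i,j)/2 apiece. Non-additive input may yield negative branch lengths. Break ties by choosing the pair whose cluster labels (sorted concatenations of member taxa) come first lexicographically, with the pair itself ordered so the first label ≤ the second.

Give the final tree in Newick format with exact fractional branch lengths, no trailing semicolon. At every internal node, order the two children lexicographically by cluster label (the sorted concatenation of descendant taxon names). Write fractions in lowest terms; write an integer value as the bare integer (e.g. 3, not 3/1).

step 1: merge (M,Q) at d=12, Q=-71; branch lengths M→31/6, Q→41/6; new cluster MQ
  updated: d(A,MQ)=15/2, d(I,MQ)=11, d(MQ,R)=5
step 2: merge (A,I) at d=8, Q=-67/2; branch lengths A→15/8, I→49/8; new cluster AI
  updated: d(AI,MQ)=21/4, d(AI,R)=7/2
step 3: merge (AI,MQ) at d=21/4, Q=-55/4; branch lengths AI→15/8, MQ→27/8; new cluster AIMQ
  updated: d(AIMQ,R)=13/8
step 4: merge (AIMQ,R) at d=13/8; branch lengths AIMQ→13/16, R→13/16; new cluster AIMQR
final tree: (((A:15/8,I:49/8):15/8,(M:31/6,Q:41/6):27/8):13/16,R:13/16)
total length: 215/8

(((A:15/8,I:49/8):15/8,(M:31/6,Q:41/6):27/8):13/16,R:13/16)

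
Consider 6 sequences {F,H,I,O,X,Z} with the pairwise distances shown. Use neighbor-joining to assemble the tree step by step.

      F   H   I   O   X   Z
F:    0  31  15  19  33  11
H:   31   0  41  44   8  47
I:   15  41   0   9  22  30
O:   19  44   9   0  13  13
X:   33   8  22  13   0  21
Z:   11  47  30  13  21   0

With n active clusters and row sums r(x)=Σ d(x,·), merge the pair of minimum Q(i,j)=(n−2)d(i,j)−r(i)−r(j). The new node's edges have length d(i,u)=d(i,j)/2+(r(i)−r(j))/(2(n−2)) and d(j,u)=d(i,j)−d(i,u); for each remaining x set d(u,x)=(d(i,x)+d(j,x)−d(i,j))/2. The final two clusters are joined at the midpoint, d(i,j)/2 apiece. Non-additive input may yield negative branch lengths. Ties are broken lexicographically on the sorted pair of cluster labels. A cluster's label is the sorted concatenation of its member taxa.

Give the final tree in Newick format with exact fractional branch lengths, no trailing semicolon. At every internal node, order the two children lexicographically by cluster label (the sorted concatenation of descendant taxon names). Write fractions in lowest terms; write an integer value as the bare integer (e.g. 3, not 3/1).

1. join H+X (d=8, Q=-236) ⇒ HX; edges |H|=53/4, |X|=-21/4
  updated: d(F,HX)=28, d(HX,I)=55/2, d(HX,O)=49/2, d(HX,Z)=30
2. join F+Z (d=11, Q=-124) ⇒ FZ; edges |F|=11/3, |Z|=22/3
  updated: d(FZ,HX)=47/2, d(FZ,I)=17, d(FZ,O)=21/2
3. join FZ+HX (d=47/2, Q=-159/2) ⇒ FHXZ; edges |FZ|=45/8, |HX|=143/8
  updated: d(FHXZ,I)=21/2, d(FHXZ,O)=23/4
4. join FHXZ+I (d=21/2, Q=-101/4) ⇒ FHIXZ; edges |FHXZ|=29/8, |I|=55/8
  updated: d(FHIXZ,O)=17/8
5. join FHIXZ+O (d=17/8) ⇒ FHIOXZ; edges |FHIXZ|=17/16, |O|=17/16
final tree: ((((F:11/3,Z:22/3):45/8,(H:53/4,X:-21/4):143/8):29/8,I:55/8):17/16,O:17/16)
total length: 441/8

((((F:11/3,Z:22/3):45/8,(H:53/4,X:-21/4):143/8):29/8,I:55/8):17/16,O:17/16)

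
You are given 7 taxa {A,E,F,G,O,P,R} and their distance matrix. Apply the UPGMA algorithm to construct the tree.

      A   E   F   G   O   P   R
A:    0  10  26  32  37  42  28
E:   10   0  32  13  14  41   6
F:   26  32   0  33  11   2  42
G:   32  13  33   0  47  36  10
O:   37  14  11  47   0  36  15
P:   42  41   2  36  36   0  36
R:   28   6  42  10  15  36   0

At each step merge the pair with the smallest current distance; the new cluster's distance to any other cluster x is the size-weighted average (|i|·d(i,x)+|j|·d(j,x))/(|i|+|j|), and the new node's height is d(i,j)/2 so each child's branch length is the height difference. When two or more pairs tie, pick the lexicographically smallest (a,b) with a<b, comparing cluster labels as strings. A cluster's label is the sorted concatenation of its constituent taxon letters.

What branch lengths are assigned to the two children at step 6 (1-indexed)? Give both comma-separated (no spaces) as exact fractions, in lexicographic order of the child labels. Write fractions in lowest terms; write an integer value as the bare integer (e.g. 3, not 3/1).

121/24,119/24

step 1: merge (F,P) at d=2; branch lengths F→1, P→1; new cluster FP
  updated: d(A,FP)=34, d(E,FP)=73/2, d(FP,G)=69/2, d(FP,O)=47/2, d(FP,R)=39
step 2: merge (E,R) at d=6; branch lengths E→3, R→3; new cluster ER
  updated: d(A,ER)=19, d(ER,FP)=151/4, d(ER,G)=23/2, d(ER,O)=29/2
step 3: merge (ER,G) at d=23/2; branch lengths ER→11/4, G→23/4; new cluster EGR
  updated: d(A,EGR)=70/3, d(EGR,FP)=110/3, d(EGR,O)=76/3
step 4: merge (A,EGR) at d=70/3; branch lengths A→35/3, EGR→71/12; new cluster AEGR
  updated: d(AEGR,FP)=36, d(AEGR,O)=113/4
step 5: merge (FP,O) at d=47/2; branch lengths FP→43/4, O→47/4; new cluster FOP
  updated: d(AEGR,FOP)=401/12
step 6: merge (AEGR,FOP) at d=401/12; branch lengths AEGR→121/24, FOP→119/24; new cluster AEFGOPR
final tree: ((A:35/3,((E:3,R:3):11/4,G:23/4):71/12):121/24,((F:1,P:1):43/4,O:47/4):119/24)
total length: 799/12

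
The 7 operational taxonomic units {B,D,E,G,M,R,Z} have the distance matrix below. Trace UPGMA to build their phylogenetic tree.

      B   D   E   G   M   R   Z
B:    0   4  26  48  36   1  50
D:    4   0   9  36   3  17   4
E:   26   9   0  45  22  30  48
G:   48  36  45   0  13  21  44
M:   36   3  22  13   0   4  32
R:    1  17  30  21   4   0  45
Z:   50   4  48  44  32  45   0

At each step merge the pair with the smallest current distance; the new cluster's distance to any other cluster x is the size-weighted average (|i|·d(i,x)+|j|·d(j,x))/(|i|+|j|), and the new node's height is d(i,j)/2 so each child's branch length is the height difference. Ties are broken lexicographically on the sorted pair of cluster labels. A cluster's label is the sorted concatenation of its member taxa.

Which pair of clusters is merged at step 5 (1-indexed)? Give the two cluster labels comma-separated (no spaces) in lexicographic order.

BDEMR,G

step 1: merge (B,R) at d=1; branch lengths B→1/2, R→1/2; new cluster BR
  updated: d(BR,D)=21/2, d(BR,E)=28, d(BR,G)=69/2, d(BR,M)=20, d(BR,Z)=95/2
step 2: merge (D,M) at d=3; branch lengths D→3/2, M→3/2; new cluster DM
  updated: d(BR,DM)=61/4, d(DM,E)=31/2, d(DM,G)=49/2, d(DM,Z)=18
step 3: merge (BR,DM) at d=61/4; branch lengths BR→57/8, DM→49/8; new cluster BDMR
  updated: d(BDMR,E)=87/4, d(BDMR,G)=59/2, d(BDMR,Z)=131/4
step 4: merge (BDMR,E) at d=87/4; branch lengths BDMR→13/4, E→87/8; new cluster BDEMR
  updated: d(BDEMR,G)=163/5, d(BDEMR,Z)=179/5
step 5: merge (BDEMR,G) at d=163/5; branch lengths BDEMR→217/40, G→163/10; new cluster BDEGMR
  updated: d(BDEGMR,Z)=223/6
step 6: merge (BDEGMR,Z) at d=223/6; branch lengths BDEGMR→137/60, Z→223/12; new cluster BDEGMRZ
final tree: (((((B:1/2,R:1/2):57/8,(D:3/2,M:3/2):49/8):13/4,E:87/8):217/40,G:163/10):137/60,Z:223/12)
total length: 2219/30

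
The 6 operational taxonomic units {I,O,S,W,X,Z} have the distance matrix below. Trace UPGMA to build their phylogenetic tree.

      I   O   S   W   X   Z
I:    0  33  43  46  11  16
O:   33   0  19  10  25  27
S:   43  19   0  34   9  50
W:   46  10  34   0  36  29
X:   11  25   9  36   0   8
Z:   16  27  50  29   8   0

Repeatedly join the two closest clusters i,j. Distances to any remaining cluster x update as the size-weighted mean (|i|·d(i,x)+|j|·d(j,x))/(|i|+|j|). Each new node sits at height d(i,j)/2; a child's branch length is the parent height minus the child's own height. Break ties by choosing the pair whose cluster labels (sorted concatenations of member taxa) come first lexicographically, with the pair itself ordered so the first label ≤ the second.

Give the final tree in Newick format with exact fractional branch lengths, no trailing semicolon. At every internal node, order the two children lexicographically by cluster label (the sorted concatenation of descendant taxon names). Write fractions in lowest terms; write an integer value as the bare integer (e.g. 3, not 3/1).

1. join X+Z (d=8) ⇒ XZ; edges |X|=4, |Z|=4
  updated: d(I,XZ)=27/2, d(O,XZ)=26, d(S,XZ)=59/2, d(W,XZ)=65/2
2. join O+W (d=10) ⇒ OW; edges |O|=5, |W|=5
  updated: d(I,OW)=79/2, d(OW,S)=53/2, d(OW,XZ)=117/4
3. join I+XZ (d=27/2) ⇒ IXZ; edges |I|=27/4, |XZ|=11/4
  updated: d(IXZ,OW)=98/3, d(IXZ,S)=34
4. join OW+S (d=53/2) ⇒ OSW; edges |OW|=33/4, |S|=53/4
  updated: d(IXZ,OSW)=298/9
5. join IXZ+OSW (d=298/9) ⇒ IOSWXZ; edges |IXZ|=353/36, |OSW|=119/36
final tree: ((I:27/4,(X:4,Z:4):11/4):353/36,((O:5,W:5):33/4,S:53/4):119/36)
total length: 559/9

((I:27/4,(X:4,Z:4):11/4):353/36,((O:5,W:5):33/4,S:53/4):119/36)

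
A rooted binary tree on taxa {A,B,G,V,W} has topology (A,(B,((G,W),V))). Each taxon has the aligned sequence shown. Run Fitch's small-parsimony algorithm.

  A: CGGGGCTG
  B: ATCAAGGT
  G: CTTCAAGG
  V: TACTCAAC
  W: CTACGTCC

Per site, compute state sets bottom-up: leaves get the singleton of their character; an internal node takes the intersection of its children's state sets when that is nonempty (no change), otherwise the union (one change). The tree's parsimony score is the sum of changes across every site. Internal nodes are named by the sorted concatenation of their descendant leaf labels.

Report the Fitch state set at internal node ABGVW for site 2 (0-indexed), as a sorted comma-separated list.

C,G

[col 0] GW: children G:{C}, W:{C} ∩→ {C}; cost 0
[col 0] GVW: children GW:{C}, V:{T} ∪→ {C,T}; cost 1
[col 0] BGVW: children B:{A}, GVW:{C,T} ∪→ {A,C,T}; cost 1
[col 0] ABGVW: children A:{C}, BGVW:{A,C,T} ∩→ {C}; cost 0
[col 1] GW: children G:{T}, W:{T} ∩→ {T}; cost 0
[col 1] GVW: children GW:{T}, V:{A} ∪→ {A,T}; cost 1
[col 1] BGVW: children B:{T}, GVW:{A,T} ∩→ {T}; cost 0
[col 1] ABGVW: children A:{G}, BGVW:{T} ∪→ {G,T}; cost 1
[col 2] GW: children G:{T}, W:{A} ∪→ {A,T}; cost 1
[col 2] GVW: children GW:{A,T}, V:{C} ∪→ {A,C,T}; cost 1
[col 2] BGVW: children B:{C}, GVW:{A,C,T} ∩→ {C}; cost 0
[col 2] ABGVW: children A:{G}, BGVW:{C} ∪→ {C,G}; cost 1
[col 3] GW: children G:{C}, W:{C} ∩→ {C}; cost 0
[col 3] GVW: children GW:{C}, V:{T} ∪→ {C,T}; cost 1
[col 3] BGVW: children B:{A}, GVW:{C,T} ∪→ {A,C,T}; cost 1
[col 3] ABGVW: children A:{G}, BGVW:{A,C,T} ∪→ {A,C,G,T}; cost 1
[col 4] GW: children G:{A}, W:{G} ∪→ {A,G}; cost 1
[col 4] GVW: children GW:{A,G}, V:{C} ∪→ {A,C,G}; cost 1
[col 4] BGVW: children B:{A}, GVW:{A,C,G} ∩→ {A}; cost 0
[col 4] ABGVW: children A:{G}, BGVW:{A} ∪→ {A,G}; cost 1
[col 5] GW: children G:{A}, W:{T} ∪→ {A,T}; cost 1
[col 5] GVW: children GW:{A,T}, V:{A} ∩→ {A}; cost 0
[col 5] BGVW: children B:{G}, GVW:{A} ∪→ {A,G}; cost 1
[col 5] ABGVW: children A:{C}, BGVW:{A,G} ∪→ {A,C,G}; cost 1
[col 6] GW: children G:{G}, W:{C} ∪→ {C,G}; cost 1
[col 6] GVW: children GW:{C,G}, V:{A} ∪→ {A,C,G}; cost 1
[col 6] BGVW: children B:{G}, GVW:{A,C,G} ∩→ {G}; cost 0
[col 6] ABGVW: children A:{T}, BGVW:{G} ∪→ {G,T}; cost 1
[col 7] GW: children G:{G}, W:{C} ∪→ {C,G}; cost 1
[col 7] GVW: children GW:{C,G}, V:{C} ∩→ {C}; cost 0
[col 7] BGVW: children B:{T}, GVW:{C} ∪→ {C,T}; cost 1
[col 7] ABGVW: children A:{G}, BGVW:{C,T} ∪→ {C,G,T}; cost 1
per-site changes: [2, 2, 3, 3, 3, 3, 3, 3]; total = 22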